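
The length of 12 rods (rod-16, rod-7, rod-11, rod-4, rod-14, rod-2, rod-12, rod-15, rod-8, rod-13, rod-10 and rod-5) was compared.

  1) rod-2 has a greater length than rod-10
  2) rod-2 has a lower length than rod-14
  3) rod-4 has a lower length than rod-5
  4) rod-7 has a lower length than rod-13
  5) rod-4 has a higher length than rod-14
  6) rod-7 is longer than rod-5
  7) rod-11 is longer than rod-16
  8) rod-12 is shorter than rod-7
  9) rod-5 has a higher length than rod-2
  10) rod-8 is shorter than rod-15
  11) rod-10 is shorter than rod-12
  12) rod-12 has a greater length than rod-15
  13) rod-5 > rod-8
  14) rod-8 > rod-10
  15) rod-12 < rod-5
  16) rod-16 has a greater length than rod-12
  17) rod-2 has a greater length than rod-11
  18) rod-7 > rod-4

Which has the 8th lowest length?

Chaining the given pairs: rod-10 < rod-8 < rod-15 < rod-12 < rod-16 < rod-11 < rod-2 < rod-14 < rod-4 < rod-5 < rod-7 < rod-13.
Counting 8 from the smallest end gives rod-14.

rod-14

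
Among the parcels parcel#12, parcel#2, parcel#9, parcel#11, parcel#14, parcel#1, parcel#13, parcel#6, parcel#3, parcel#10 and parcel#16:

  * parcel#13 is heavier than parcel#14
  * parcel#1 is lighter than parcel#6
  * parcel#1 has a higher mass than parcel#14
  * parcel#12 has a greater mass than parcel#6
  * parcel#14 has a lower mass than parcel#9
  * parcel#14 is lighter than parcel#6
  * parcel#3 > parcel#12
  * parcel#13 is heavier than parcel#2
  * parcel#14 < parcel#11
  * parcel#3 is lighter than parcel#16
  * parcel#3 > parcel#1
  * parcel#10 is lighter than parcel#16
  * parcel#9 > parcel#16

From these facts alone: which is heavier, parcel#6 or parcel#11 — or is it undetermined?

Following every chain through parcel#6: above parcel#6 we get parcel#12, parcel#3, parcel#16, parcel#9; below parcel#6 we get parcel#14, parcel#1.
parcel#11 is not reached, and no chain runs the other way from parcel#11 to parcel#6.
So the given relations leave the order of parcel#6 and parcel#11 undetermined.

undetermined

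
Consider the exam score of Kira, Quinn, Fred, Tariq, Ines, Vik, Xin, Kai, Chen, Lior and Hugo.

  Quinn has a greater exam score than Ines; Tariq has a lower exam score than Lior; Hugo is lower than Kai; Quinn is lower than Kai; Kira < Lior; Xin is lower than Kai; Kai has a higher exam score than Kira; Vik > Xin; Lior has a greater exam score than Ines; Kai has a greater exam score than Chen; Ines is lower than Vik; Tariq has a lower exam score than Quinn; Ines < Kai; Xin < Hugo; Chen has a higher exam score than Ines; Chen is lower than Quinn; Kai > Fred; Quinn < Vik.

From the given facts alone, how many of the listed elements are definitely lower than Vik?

The elements the relations force below Vik are Xin, Tariq, Ines, Chen, Quinn — no chain reaches any other.
That is 5.

5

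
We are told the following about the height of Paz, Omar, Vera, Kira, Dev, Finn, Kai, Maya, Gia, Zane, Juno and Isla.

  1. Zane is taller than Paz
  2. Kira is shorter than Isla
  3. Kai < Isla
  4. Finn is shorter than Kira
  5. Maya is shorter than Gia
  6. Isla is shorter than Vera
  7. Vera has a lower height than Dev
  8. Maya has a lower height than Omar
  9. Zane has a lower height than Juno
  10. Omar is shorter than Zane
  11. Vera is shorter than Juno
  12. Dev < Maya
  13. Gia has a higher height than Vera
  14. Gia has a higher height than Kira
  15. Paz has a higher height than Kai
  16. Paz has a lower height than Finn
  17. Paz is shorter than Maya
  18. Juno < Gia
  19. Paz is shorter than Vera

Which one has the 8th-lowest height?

Maya

Chaining the given pairs: Kai < Paz < Finn < Kira < Isla < Vera < Dev < Maya < Omar < Zane < Juno < Gia.
Counting 8 from the smallest end gives Maya.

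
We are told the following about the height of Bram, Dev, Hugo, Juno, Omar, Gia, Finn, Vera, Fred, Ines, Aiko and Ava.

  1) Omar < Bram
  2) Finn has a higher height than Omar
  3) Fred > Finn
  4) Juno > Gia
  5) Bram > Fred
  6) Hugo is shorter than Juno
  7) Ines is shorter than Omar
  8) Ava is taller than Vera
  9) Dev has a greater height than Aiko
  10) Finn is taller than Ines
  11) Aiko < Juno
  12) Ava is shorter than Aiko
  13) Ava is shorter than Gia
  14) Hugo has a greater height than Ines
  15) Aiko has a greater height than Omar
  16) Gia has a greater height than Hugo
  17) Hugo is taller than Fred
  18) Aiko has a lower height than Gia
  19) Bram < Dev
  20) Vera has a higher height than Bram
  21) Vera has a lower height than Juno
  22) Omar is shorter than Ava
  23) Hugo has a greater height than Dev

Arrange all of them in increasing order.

Ines < Omar < Finn < Fred < Bram < Vera < Ava < Aiko < Dev < Hugo < Gia < Juno

Each adjacent pair is fixed by a given relation: Ines < Omar; Omar < Finn; Finn < Fred; Fred < Bram; Bram < Vera; Vera < Ava; Ava < Aiko; Aiko < Dev; Dev < Hugo; Hugo < Gia; Gia < Juno. Chaining them end to end gives the full order.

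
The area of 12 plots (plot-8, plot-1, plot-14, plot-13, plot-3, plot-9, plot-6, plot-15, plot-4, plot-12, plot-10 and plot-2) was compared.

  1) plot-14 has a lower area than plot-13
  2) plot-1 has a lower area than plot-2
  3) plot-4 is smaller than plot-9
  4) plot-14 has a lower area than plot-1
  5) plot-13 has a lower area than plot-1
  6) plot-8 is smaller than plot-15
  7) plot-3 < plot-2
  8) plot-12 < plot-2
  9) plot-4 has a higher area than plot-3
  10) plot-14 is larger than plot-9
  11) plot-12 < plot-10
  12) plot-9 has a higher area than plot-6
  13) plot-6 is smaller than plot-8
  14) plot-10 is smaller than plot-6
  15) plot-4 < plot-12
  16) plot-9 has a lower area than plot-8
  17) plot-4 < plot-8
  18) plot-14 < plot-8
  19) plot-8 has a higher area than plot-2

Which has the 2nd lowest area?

plot-4

Chaining the given pairs: plot-3 < plot-4 < plot-12 < plot-10 < plot-6 < plot-9 < plot-14 < plot-13 < plot-1 < plot-2 < plot-8 < plot-15.
Counting 2 from the smallest end gives plot-4.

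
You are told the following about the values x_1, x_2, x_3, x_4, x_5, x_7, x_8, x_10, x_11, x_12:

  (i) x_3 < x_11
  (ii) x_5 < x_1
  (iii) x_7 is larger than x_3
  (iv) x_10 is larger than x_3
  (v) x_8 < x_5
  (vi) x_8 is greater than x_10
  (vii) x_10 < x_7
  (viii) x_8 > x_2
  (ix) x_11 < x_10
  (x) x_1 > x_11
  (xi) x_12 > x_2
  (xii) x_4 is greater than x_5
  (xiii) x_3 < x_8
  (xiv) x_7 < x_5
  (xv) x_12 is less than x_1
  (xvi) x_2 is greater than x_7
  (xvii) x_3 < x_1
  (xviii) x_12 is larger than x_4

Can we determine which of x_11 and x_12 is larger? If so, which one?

x_12

x_11 < x_10 < x_7 < x_2 < x_8 < x_5 < x_4 < x_12, by transitivity through x_10, x_7, x_2, x_8, x_5, x_4.
So x_12 is larger.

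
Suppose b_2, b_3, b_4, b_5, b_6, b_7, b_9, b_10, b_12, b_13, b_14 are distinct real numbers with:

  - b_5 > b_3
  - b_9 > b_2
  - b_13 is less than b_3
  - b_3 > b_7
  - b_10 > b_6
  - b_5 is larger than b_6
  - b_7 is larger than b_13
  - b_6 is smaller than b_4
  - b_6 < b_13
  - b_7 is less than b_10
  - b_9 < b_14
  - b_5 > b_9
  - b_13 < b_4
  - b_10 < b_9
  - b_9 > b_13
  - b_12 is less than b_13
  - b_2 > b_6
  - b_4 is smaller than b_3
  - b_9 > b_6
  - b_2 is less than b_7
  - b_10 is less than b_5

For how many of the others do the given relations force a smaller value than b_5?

9

From b_5 the given relations immediately reach b_6, b_3, b_10, b_9.
From those, b_13, b_2, b_4, b_7 — 8 in total.
From those, b_12 — 9 in total.
Nothing else is reachable below b_5; 9 in all.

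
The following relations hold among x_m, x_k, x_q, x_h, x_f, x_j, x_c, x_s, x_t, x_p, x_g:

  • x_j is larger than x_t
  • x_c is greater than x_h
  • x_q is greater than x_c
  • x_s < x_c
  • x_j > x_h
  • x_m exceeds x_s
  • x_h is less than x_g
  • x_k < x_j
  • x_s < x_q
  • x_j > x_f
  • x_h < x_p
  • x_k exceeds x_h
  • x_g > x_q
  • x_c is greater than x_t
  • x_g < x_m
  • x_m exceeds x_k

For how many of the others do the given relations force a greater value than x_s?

4

Directly above x_s: x_c, x_q, x_m.
One step further: x_g (4 so far).
Nothing else is reachable above x_s; 4 in all.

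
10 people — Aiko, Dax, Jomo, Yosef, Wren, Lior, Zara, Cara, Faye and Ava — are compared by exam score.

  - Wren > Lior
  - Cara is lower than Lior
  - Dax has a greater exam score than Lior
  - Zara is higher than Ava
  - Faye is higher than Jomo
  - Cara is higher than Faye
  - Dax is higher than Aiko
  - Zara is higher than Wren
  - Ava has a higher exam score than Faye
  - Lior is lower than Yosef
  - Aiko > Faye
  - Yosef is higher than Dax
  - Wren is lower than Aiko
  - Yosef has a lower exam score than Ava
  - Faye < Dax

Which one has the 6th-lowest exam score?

Aiko

Chaining the given pairs: Jomo < Faye < Cara < Lior < Wren < Aiko < Dax < Yosef < Ava < Zara.
The 6th smallest is Aiko.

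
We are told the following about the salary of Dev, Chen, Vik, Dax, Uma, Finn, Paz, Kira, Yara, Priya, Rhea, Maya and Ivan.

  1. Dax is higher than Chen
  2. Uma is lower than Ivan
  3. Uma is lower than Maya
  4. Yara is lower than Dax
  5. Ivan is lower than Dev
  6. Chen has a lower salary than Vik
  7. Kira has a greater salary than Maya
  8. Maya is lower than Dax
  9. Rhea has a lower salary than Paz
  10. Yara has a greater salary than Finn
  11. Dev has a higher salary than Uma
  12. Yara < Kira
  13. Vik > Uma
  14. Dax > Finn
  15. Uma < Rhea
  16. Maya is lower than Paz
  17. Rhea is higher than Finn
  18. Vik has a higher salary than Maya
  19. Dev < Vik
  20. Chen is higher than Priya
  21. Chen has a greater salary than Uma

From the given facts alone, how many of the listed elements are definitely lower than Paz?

The elements the relations force below Paz are Uma, Finn, Maya, Rhea — no chain reaches any other.
That is 4.

4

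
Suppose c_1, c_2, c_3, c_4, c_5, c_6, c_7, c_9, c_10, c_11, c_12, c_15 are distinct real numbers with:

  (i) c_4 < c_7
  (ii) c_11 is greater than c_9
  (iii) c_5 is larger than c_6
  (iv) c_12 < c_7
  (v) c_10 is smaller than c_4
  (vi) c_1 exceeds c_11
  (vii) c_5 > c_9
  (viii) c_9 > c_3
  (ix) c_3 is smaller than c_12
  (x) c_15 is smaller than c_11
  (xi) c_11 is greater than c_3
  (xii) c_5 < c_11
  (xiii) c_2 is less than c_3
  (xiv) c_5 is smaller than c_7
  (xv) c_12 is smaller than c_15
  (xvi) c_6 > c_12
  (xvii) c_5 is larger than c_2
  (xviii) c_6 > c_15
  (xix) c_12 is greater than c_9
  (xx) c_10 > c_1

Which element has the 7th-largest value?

c_6

Piecing the relations together gives one ordering: c_2 < c_3 < c_9 < c_12 < c_15 < c_6 < c_5 < c_11 < c_1 < c_10 < c_4 < c_7.
Counting 7 from the largest end gives c_6.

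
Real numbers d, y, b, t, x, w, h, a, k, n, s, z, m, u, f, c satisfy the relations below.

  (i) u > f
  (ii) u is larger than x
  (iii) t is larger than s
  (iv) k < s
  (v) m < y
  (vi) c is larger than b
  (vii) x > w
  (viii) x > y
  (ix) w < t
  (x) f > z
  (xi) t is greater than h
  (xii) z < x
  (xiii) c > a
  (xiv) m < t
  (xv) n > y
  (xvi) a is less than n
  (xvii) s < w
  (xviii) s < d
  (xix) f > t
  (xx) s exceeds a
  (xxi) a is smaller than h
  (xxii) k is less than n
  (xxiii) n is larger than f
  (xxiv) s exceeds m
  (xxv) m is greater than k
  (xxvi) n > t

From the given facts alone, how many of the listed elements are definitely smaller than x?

7

From x the given relations immediately reach z, w, y.
From those, m, s — 5 in total.
From those, k, a — 7 in total.
Nothing else is reachable below x; 7 in all.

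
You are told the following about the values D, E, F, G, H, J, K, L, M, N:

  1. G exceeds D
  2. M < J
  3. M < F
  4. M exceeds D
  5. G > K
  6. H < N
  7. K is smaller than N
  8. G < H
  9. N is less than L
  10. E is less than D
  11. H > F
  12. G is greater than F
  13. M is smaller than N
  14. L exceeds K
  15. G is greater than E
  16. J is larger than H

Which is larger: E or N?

N

Link the given pairs in sequence: E < D; D < M; M < F; F < G; G < H; H < N.
Together: E < D < M < F < G < H < N.
So E < N; N is the larger of the two.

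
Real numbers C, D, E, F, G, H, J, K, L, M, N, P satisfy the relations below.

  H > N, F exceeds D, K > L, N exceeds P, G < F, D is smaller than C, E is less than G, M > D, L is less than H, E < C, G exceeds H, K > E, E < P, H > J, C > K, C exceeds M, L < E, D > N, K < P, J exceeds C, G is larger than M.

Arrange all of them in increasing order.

L < E < K < P < N < D < M < C < J < H < G < F

Each adjacent pair is fixed by a given relation: L < E; E < K; K < P; P < N; N < D; D < M; M < C; C < J; J < H; H < G; G < F. Chaining them end to end gives the full order.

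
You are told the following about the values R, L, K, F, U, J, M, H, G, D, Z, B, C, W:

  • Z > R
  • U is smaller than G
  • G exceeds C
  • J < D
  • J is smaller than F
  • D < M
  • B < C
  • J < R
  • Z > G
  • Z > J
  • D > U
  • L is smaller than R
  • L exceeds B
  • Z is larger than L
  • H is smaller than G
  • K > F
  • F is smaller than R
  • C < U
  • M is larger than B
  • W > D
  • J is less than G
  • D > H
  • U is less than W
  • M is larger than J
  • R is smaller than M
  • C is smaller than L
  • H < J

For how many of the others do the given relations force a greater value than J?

8

From J the given relations immediately reach D, G, F, R, Z, M.
From those, W, K — 8 in total.
Nothing else is reachable above J; 8 in all.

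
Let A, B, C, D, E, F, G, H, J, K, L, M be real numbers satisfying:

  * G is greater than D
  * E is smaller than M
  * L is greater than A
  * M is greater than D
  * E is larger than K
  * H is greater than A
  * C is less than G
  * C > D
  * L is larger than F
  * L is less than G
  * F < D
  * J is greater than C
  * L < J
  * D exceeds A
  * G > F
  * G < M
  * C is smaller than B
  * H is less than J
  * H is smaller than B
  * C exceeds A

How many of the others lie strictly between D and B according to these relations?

1

The relations place D below B. An element lies strictly between them when it is forced above D and also forced below B.
Above D: {C, J, G, M}. Below B: {A, F, H, C}.
Intersection: {C} — 1.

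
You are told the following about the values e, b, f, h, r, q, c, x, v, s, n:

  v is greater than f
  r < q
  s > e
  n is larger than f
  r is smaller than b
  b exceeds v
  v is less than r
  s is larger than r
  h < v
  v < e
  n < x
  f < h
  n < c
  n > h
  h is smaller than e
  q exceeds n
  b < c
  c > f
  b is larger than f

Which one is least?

f

h is not least since f < h; v is not least since f < v; r is not least since v < r; n is not least since f < n; e is not least since v < e; q is not least since n < q; x is not least since n < x; b is not least since f < b; s is not least since r < s; c is not least since f < c.
Only f has nothing below it, so f is the least.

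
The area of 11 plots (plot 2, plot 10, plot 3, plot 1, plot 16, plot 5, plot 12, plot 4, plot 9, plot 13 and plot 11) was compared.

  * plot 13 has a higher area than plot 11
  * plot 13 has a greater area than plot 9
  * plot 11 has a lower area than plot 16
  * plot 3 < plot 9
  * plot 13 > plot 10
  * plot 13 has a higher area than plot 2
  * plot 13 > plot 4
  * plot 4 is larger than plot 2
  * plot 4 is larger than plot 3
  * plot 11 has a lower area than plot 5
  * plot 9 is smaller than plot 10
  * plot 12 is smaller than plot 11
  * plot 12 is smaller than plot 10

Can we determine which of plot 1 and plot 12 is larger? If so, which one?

Following every chain through plot 12: above plot 12 we get plot 11, plot 10, plot 5, plot 13, plot 16.
plot 1 is not reached, and no chain runs the other way from plot 1 to plot 12.
So the given relations leave the order of plot 12 and plot 1 undetermined.

undetermined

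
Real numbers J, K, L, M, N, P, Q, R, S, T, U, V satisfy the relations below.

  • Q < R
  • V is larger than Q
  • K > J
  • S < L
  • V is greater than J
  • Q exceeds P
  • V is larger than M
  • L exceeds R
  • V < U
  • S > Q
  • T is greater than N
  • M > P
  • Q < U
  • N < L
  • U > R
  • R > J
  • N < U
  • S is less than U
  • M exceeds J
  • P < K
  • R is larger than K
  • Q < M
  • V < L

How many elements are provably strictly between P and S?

1

Chaining upward from P reaches: K, Q, M, R, V, U, L.
Chaining downward from S reaches: Q.
Strictly between P and S are those in both lists: Q — 1 element.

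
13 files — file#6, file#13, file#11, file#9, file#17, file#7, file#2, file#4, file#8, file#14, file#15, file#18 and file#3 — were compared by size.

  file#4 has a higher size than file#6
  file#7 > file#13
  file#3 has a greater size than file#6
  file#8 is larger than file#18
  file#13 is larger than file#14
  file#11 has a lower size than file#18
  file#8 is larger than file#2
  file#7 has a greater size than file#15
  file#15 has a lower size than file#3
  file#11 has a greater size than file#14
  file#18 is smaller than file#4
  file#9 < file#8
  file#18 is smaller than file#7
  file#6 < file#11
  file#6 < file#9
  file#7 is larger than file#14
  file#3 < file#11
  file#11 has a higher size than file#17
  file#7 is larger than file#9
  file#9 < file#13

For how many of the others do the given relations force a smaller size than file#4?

From file#4 the given relations immediately reach file#6, file#18.
From those, file#11 — 3 in total.
From those, file#17, file#14, file#3 — 6 in total.
From those, file#15 — 7 in total.
Nothing else is reachable below file#4; 7 in all.

7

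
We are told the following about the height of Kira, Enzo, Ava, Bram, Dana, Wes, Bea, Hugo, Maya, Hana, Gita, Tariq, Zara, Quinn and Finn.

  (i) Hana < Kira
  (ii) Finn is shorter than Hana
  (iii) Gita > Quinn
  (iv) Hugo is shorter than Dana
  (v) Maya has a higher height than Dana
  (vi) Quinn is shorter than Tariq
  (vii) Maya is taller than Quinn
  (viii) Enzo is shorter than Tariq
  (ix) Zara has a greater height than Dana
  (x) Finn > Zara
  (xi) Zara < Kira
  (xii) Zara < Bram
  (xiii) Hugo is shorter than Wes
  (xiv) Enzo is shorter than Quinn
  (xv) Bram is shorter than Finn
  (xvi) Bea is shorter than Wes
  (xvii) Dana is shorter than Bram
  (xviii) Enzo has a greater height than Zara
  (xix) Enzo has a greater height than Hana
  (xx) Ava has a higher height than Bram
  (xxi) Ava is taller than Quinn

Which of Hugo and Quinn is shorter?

Hugo

Following the relations from Hugo: Hugo < Dana < Zara < Bram < Finn < Hana < Enzo < Quinn.
So Hugo < Quinn; Hugo is the shorter of the two.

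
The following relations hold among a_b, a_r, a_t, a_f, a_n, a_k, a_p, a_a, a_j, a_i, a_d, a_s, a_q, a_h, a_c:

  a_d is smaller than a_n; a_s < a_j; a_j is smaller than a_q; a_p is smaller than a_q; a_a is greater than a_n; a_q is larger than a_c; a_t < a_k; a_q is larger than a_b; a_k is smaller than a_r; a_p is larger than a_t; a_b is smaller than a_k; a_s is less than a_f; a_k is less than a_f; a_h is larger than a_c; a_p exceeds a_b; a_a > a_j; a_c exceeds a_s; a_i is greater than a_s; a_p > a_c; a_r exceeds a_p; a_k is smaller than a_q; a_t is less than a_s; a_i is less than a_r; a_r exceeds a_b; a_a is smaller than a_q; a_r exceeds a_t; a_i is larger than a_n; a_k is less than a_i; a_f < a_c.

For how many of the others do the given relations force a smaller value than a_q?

11

Directly below a_q: a_b, a_k, a_j, a_c, a_p, a_a.
One step further: a_t, a_n, a_s, a_f (10 so far).
One step further: a_d (11 so far).
No other element is forced below a_q by the given relations, so the count is 11.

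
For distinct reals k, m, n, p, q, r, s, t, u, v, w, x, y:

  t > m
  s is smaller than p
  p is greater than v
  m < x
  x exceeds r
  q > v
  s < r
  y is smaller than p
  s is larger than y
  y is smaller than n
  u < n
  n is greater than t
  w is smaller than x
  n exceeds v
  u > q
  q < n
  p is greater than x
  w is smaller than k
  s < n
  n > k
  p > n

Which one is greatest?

p

Chaining downward from p: directly below it, v, y, s, n, x; then m, t, q, w, k, u, r.
That covers every other element, and nothing is given above p, so p is the greatest.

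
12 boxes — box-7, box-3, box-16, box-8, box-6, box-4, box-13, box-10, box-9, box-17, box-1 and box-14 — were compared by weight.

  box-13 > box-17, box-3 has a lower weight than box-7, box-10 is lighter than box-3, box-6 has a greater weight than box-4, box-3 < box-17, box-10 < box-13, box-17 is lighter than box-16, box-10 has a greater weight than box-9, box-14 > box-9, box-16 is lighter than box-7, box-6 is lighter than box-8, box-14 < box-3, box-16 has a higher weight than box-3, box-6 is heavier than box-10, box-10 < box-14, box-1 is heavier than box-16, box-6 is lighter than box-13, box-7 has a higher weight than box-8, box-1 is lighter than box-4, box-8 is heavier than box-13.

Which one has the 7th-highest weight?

box-16

Piecing the relations together gives one ordering: box-9 < box-10 < box-14 < box-3 < box-17 < box-16 < box-1 < box-4 < box-6 < box-13 < box-8 < box-7.
The 7th largest is box-16.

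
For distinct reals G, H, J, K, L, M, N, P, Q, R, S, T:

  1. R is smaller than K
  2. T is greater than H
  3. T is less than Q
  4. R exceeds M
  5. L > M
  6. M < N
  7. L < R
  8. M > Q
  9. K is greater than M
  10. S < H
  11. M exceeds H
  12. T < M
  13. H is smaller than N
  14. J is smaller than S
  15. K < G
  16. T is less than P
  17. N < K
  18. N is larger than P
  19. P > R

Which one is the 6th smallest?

M

Piecing the relations together gives one ordering: J < S < H < T < Q < M < L < R < P < N < K < G.
The 6th smallest is M.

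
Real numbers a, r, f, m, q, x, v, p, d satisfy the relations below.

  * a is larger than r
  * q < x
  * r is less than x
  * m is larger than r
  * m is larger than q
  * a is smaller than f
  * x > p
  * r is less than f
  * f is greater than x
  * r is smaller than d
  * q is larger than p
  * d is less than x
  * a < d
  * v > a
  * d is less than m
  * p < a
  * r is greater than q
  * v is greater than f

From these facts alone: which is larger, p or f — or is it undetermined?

Link the given pairs in sequence: p < q; q < r; r < a; a < d; d < x; x < f.
Together: p < q < r < a < d < x < f.
So f is larger.

f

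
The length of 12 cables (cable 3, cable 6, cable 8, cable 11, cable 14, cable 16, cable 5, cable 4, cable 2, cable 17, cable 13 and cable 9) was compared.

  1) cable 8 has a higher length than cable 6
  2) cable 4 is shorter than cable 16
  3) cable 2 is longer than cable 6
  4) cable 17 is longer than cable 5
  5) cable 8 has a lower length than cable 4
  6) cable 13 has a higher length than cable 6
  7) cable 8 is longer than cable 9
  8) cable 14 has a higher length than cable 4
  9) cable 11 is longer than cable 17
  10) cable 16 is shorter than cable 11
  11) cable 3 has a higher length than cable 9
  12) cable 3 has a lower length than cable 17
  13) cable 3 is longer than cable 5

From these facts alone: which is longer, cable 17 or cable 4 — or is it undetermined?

undetermined

Following every chain through cable 4: above cable 4 we get cable 16, cable 14, cable 11; below cable 4 we get cable 9, cable 6, cable 8.
cable 17 is not reached, and no chain runs the other way from cable 17 to cable 4.
So the given relations leave the order of cable 4 and cable 17 undetermined.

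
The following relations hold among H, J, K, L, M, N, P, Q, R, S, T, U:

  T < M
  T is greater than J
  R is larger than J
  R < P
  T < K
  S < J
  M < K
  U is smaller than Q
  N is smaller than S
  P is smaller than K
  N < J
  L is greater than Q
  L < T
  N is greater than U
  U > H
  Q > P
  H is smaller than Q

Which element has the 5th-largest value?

Piecing the relations together gives one ordering: H < U < N < S < J < R < P < Q < L < T < M < K.
The 5th largest is Q.

Q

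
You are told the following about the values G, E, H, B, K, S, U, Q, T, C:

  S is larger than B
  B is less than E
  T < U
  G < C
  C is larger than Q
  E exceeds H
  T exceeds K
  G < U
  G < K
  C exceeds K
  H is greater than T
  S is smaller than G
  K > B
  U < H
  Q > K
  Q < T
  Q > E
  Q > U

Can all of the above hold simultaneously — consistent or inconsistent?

Chaining the given relations yields T < U < H < E < Q, so T < Q. But one relation states Q < T. These cannot both hold.

inconsistent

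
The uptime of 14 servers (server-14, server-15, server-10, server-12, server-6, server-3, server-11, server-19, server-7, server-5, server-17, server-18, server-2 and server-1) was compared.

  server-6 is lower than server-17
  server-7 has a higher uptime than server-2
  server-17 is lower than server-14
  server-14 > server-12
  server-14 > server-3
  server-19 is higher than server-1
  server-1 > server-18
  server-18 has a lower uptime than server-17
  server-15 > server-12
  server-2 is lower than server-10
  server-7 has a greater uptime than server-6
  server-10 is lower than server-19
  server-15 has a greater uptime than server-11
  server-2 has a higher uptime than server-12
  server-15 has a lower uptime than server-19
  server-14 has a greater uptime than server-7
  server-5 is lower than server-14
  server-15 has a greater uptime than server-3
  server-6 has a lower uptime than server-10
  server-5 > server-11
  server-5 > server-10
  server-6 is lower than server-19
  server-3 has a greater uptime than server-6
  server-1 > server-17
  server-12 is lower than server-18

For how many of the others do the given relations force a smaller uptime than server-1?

4

The elements the relations force below server-1 are server-12, server-18, server-6, server-17 — no chain reaches any other.
That is 4.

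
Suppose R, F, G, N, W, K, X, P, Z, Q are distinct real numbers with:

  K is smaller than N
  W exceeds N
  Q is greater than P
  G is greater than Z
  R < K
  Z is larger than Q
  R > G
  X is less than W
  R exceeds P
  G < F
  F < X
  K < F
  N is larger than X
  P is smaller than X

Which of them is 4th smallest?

G

Chaining the given pairs: P < Q < Z < G < R < K < F < X < N < W.
Counting 4 from the smallest end gives G.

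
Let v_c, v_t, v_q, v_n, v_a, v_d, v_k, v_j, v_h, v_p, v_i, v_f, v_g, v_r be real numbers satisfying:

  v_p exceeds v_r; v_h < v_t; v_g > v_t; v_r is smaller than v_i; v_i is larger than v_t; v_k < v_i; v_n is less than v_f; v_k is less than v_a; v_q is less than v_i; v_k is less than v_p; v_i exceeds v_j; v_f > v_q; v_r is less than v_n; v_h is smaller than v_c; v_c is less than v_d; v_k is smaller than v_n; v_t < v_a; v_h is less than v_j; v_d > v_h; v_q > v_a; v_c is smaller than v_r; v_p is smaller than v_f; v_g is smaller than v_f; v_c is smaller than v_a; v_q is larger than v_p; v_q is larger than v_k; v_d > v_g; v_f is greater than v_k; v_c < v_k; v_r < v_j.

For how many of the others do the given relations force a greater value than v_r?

6

Directly above v_r: v_j, v_n, v_p, v_i.
One step further: v_q, v_f (6 so far).
Nothing else is reachable above v_r; 6 in all.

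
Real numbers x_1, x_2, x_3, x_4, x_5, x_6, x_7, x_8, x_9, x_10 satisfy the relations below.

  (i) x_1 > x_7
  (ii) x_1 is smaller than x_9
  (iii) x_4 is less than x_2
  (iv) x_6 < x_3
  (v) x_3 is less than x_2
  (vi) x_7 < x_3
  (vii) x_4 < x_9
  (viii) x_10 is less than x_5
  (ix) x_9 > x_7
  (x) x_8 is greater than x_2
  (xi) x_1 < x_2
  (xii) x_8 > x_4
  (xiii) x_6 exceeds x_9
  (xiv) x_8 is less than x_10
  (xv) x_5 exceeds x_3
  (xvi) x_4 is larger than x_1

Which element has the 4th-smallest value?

Chaining the given pairs: x_7 < x_1 < x_4 < x_9 < x_6 < x_3 < x_2 < x_8 < x_10 < x_5.
Counting 4 from the smallest end gives x_9.

x_9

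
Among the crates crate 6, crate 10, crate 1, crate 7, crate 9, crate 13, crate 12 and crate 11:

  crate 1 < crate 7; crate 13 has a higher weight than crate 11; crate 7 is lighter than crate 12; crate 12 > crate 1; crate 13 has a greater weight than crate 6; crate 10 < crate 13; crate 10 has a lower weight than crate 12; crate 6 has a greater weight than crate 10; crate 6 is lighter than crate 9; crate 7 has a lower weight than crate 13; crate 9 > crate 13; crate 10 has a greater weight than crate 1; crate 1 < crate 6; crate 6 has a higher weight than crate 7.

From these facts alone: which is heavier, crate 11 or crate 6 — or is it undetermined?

Following every chain through crate 6: above crate 6 we get crate 13, crate 9; below crate 6 we get crate 1, crate 10, crate 7.
crate 11 is not reached, and no chain runs the other way from crate 11 to crate 6.
So the given relations leave the order of crate 6 and crate 11 undetermined.

undetermined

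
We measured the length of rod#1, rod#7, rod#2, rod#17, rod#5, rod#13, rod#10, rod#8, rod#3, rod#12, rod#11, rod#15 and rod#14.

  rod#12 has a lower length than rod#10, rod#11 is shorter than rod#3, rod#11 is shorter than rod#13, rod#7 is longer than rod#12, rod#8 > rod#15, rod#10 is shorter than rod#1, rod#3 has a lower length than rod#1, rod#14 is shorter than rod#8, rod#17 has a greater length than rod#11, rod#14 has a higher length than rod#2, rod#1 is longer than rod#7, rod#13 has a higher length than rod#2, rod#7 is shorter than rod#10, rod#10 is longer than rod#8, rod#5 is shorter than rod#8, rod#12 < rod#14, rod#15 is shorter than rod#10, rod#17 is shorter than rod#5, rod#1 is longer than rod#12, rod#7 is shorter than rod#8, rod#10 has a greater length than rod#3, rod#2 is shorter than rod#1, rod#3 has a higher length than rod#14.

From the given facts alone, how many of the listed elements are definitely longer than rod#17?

4

Directly above rod#17: rod#5.
One step further: rod#8 (2 so far).
One step further: rod#10 (3 so far).
One step further: rod#1 (4 so far).
Nothing else is reachable above rod#17; 4 in all.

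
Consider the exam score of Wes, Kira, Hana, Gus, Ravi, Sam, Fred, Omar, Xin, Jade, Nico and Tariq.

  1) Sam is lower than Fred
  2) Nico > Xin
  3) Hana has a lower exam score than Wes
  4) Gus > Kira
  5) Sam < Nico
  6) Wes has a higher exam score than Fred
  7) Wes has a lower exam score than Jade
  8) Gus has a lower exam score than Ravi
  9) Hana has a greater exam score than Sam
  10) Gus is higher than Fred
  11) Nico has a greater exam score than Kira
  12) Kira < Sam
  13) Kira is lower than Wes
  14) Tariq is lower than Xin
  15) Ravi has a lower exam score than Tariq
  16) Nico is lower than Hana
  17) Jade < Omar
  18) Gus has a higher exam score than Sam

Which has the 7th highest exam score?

Tariq

Chaining the given pairs: Kira < Sam < Fred < Gus < Ravi < Tariq < Xin < Nico < Hana < Wes < Jade < Omar.
The 7th largest is Tariq.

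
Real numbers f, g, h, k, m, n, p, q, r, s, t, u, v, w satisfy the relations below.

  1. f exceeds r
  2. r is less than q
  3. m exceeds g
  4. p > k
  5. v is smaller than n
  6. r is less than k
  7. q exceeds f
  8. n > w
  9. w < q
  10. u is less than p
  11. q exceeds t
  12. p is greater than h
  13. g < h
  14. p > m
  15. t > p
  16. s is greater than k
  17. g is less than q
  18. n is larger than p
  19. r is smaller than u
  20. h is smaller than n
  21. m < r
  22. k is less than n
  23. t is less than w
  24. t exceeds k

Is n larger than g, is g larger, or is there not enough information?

g < m and m < r give g < r.
With r < k: g < m < r < k.
With k < p: g < m < r < k < p.
With p < t: g < m < r < k < p < t.
With t < w: g < m < r < k < p < t < w.
With w < n: g < m < r < k < p < t < w < n.
So n is larger.

n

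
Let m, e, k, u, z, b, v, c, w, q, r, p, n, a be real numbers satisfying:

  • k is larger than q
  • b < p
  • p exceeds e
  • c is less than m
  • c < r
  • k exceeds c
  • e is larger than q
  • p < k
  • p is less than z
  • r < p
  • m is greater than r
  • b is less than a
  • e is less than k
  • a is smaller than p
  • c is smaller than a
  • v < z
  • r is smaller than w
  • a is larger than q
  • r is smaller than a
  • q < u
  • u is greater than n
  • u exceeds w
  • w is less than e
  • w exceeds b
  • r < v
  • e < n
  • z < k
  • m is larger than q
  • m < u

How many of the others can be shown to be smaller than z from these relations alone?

9

The elements the relations force below z are c, b, q, r, w, a, e, v, p — no chain reaches any other.
That is 9.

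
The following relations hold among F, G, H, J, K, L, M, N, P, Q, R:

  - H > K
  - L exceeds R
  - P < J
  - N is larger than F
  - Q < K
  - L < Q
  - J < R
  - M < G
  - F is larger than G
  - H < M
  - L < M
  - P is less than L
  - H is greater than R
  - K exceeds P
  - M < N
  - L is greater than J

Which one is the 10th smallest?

The consecutive relations fix a unique order: P < J < R < L < Q < K < H < M < G < F < N.
Counting 10 from the smallest end gives F.

F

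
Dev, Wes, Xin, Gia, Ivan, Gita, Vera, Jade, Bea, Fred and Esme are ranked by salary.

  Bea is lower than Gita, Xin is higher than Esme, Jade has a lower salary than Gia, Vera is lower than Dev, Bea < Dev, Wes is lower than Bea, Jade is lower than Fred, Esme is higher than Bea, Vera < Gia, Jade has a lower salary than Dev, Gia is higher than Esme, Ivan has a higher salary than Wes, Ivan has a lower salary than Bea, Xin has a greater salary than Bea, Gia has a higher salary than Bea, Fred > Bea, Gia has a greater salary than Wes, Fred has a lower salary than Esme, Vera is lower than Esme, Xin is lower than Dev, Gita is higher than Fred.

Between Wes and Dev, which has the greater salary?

Dev

Link the given pairs in sequence: Wes < Ivan; Ivan < Bea; Bea < Fred; Fred < Esme; Esme < Xin; Xin < Dev.
Chaining these gives Wes < Ivan < Bea < Fred < Esme < Xin < Dev.
So Wes < Dev; Dev is the higher of the two.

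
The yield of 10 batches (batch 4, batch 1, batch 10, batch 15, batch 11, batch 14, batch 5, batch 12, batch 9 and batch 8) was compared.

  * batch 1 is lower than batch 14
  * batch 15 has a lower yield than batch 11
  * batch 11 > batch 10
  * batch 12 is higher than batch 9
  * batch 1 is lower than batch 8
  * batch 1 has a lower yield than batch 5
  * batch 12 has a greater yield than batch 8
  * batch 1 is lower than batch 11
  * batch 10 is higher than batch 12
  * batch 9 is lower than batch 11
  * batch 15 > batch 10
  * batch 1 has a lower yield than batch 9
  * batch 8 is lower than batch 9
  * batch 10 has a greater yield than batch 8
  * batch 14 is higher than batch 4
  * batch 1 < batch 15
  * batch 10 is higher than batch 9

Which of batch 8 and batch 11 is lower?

Link the given pairs in sequence: batch 8 < batch 9; batch 9 < batch 12; batch 12 < batch 10; batch 10 < batch 15; batch 15 < batch 11.
Together: batch 8 < batch 9 < batch 12 < batch 10 < batch 15 < batch 11.
So batch 8 < batch 11; batch 8 is the lower of the two.

batch 8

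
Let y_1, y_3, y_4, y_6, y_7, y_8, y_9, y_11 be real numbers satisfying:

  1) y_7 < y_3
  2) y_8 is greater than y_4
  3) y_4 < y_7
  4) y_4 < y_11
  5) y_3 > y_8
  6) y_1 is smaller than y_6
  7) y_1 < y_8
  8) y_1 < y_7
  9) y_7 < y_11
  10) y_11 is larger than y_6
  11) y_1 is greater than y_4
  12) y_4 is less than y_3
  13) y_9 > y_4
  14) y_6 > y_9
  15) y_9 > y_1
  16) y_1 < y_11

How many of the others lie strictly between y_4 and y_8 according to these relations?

1

Chaining upward from y_4 reaches: y_1, y_7, y_9, y_6, y_3, y_11.
Chaining downward from y_8 reaches: y_1.
Strictly between y_4 and y_8 are those in both lists: y_1 — 1 element.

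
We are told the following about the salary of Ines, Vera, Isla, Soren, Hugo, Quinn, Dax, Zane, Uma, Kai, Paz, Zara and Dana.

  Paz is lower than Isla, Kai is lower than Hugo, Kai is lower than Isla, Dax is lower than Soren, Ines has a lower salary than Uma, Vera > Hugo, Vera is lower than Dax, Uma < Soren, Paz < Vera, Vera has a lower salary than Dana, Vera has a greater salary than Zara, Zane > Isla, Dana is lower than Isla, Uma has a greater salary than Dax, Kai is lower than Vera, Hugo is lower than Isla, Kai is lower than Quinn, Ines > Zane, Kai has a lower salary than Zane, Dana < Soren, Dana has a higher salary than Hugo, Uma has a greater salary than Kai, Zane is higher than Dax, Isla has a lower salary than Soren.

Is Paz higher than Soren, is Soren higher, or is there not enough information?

Soren

The relevant relations are Paz < Vera; Vera < Dana; Dana < Isla; Isla < Zane; Zane < Ines; Ines < Uma; Uma < Soren.
Chaining these gives Paz < Vera < Dana < Isla < Zane < Ines < Uma < Soren.
So Soren is higher.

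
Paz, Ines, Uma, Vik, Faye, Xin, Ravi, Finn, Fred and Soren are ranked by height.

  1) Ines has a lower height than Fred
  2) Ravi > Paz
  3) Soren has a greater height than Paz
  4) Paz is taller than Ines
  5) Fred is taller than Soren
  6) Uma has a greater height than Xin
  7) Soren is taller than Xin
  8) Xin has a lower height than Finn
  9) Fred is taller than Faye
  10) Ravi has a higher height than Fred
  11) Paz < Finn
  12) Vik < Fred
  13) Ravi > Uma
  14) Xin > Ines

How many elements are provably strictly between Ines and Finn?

Chaining upward from Ines reaches: Paz, Xin, Soren, Uma, Fred, Ravi.
Chaining downward from Finn reaches: Paz, Xin.
Strictly between Ines and Finn are those in both lists: Paz, Xin — 2 elements.

2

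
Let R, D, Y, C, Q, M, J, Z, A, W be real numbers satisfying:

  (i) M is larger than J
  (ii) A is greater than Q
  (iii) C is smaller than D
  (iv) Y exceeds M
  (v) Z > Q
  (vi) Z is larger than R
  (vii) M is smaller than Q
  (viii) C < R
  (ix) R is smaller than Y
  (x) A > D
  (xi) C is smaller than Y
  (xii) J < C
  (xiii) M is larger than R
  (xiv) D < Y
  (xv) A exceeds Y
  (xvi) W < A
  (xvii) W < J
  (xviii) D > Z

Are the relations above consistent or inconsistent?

consistent

Every relation is compatible with W < J < C < R < M < Q < Z < D < Y < A; the set is consistent.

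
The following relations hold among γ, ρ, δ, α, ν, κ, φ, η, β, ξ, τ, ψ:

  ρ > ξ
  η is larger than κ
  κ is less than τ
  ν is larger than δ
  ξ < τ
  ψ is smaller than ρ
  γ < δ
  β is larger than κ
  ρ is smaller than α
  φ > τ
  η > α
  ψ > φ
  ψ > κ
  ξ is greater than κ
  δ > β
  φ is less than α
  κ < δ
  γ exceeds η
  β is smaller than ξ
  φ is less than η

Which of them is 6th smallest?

ψ

Chaining the given pairs: κ < β < ξ < τ < φ < ψ < ρ < α < η < γ < δ < ν.
Counting 6 from the smallest end gives ψ.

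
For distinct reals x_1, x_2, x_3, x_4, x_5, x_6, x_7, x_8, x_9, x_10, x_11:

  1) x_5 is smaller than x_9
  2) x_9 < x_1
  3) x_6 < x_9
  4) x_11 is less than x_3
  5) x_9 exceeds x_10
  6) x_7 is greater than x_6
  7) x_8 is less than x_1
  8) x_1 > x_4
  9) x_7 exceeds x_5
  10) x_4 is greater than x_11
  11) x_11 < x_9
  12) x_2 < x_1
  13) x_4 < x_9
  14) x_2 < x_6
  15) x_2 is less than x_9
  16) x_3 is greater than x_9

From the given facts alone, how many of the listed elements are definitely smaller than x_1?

From x_1 the given relations immediately reach x_4, x_8, x_2, x_9.
From those, x_10, x_11, x_5, x_6 — 8 in total.
Nothing else is reachable below x_1; 8 in all.

8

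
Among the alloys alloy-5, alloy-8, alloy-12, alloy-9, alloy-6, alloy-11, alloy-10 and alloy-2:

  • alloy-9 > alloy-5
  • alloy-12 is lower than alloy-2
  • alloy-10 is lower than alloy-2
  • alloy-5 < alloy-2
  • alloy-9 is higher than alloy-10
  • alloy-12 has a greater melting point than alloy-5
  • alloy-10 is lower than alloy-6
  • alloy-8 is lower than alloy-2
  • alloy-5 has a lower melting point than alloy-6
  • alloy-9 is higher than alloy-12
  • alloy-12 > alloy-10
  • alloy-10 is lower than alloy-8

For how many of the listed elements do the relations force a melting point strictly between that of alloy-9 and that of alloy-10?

Chaining upward from alloy-10 reaches: alloy-8, alloy-12, alloy-6, alloy-2.
Chaining downward from alloy-9 reaches: alloy-5, alloy-12.
Strictly between alloy-10 and alloy-9 are those in both lists: alloy-12 — 1 element.

1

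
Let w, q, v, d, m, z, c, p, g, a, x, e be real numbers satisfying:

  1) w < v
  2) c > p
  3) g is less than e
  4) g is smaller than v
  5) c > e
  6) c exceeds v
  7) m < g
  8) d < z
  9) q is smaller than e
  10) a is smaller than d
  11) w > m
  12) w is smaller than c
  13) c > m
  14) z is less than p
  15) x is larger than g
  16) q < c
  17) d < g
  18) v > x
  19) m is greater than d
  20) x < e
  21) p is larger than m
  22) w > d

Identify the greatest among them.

c

Chaining downward from c: directly below it, m, q, e, p, w, v; then d, g, x, z; then a.
That covers every other element, and nothing is given above c, so c is the greatest.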